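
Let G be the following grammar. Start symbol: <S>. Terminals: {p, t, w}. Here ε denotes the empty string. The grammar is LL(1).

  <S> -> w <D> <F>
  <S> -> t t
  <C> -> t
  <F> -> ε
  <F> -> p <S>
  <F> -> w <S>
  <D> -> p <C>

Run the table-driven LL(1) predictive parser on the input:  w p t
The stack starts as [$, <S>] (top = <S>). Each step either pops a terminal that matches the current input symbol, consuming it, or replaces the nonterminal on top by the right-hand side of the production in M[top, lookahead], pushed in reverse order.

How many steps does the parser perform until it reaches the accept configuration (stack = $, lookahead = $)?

step 1: stack=$ <S>  input=w p t $  — expand <S> -> w <D> <F>
step 2: stack=$ <F> <D> w  input=w p t $  — match w
step 3: stack=$ <F> <D>  input=p t $  — expand <D> -> p <C>
step 4: stack=$ <F> <C> p  input=p t $  — match p
step 5: stack=$ <F> <C>  input=t $  — expand <C> -> t
step 6: stack=$ <F> t  input=t $  — match t
step 7: stack=$ <F>  input=$  — expand <F> -> ε
Accept reached after 7 steps.

7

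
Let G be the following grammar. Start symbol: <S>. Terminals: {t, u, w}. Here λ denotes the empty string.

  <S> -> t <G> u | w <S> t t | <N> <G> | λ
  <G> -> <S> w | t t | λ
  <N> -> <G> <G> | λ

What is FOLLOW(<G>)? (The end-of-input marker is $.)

{$, t, u, w}

FIRST(<S>): from <S>->t <G> u we get {t}; from <S>->w <S> t t we get {w}; from <S>-><N> <G> we get {λ, t, w}; from <S>->λ we get {λ}. So FIRST(<S>) = {λ, t, w}.
FIRST(<G>): from <G>-><S> w we get {t, w}; from <G>->t t we get {t}; from <G>->λ we get {λ}. So FIRST(<G>) = {λ, t, w}.
FIRST(<N>): from <N>-><G> <G> we get {λ, t, w}; from <N>->λ we get {λ}. So FIRST(<N>) = {λ, t, w}.
FOLLOW(<S>) includes $ since <S> is the start symbol.
FOLLOW(<S>): in <S>->w <S> t t, <S> is followed by t t with FIRST {t}; in <G>-><S> w, <S> is followed by w with FIRST {w}. Thus FOLLOW(<S>) = {$, t, w}.
FOLLOW(<N>): in <S>-><N> <G>, <N> is followed by <G> with FIRST {λ, t, w}; in <S>-><N> <G>, the suffix after <N> is nullable, so FOLLOW(<N>) ⊇ FOLLOW(<S>) = {$, t, w}. Thus FOLLOW(<N>) = {$, t, w}.
FOLLOW(<G>): in <S>->t <G> u, <G> is followed by u with FIRST {u}; in <S>-><N> <G>, the suffix after <G> is empty, so FOLLOW(<G>) ⊇ FOLLOW(<S>) = {$, t, w}; in <N>-><G> <G> (occurrence 1), <G> is followed by <G> with FIRST {λ, t, w}; in <N>-><G> <G> (occurrence 1), the suffix after <G> is nullable, so FOLLOW(<G>) ⊇ FOLLOW(<N>) = {$, t, w}; in <N>-><G> <G> (occurrence 2), the suffix after <G> is empty, so FOLLOW(<G>) ⊇ FOLLOW(<N>) = {$, t, w}. Thus FOLLOW(<G>) = {$, t, u, w}.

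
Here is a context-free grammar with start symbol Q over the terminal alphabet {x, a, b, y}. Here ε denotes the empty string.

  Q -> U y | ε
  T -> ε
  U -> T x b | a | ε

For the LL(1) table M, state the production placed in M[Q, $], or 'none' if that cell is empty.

FIRST(T): from T->ε we get {ε}. So FIRST(T) = {ε}.
FIRST(U): from U->T x b we get {x}; from U->a we get {a}; from U->ε we get {ε}. So FIRST(U) = {ε, a, x}.
FIRST(Q): from Q->U y we get {a, x, y}; from Q->ε we get {ε}. So FIRST(Q) = {ε, a, x, y}.
FOLLOW(Q) includes $ since Q is the start symbol.
FOLLOW(Q): Q appears on no right-hand side. Thus FOLLOW(Q) = {$}.
For Q -> U y: FIRST(U y) = {a, x, y}, so it goes in M[Q, t] for t ∈ {a, x, y}.
For Q -> ε: FIRST(ε) = {ε}, so it goes in M[Q, t] for t ∈ {}; since ε ∈ FIRST, also for every t ∈ FOLLOW(Q) = {$}.

Q -> ε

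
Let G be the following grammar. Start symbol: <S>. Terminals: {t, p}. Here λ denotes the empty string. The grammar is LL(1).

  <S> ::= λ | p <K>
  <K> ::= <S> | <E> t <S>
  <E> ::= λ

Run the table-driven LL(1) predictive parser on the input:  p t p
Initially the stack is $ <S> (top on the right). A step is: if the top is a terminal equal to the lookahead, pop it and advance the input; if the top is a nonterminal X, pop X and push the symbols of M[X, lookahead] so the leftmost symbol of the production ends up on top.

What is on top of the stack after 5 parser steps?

     Stack        Input    Action
  1  $ <S>        p t p $  expand <S> ::= p <K>
  2  $ <K> p      p t p $  match p
  3  $ <K>        t p $    expand <K> ::= <E> t <S>
  4  $ <S> t <E>  t p $    expand <E> ::= λ
  5  $ <S> t      t p $    match t
Stack after step 5: $ <S> (top = <S>).

<S>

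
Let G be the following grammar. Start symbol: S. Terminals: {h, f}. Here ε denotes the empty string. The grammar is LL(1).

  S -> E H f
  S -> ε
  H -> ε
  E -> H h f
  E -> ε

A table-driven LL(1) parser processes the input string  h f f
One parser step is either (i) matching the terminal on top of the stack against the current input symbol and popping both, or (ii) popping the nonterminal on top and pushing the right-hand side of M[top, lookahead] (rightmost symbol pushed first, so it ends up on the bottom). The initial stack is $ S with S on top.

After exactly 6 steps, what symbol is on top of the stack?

step 1: stack=$ S  input=h f f $  — expand S -> E H f
step 2: stack=$ f H E  input=h f f $  — expand E -> H h f
step 3: stack=$ f H f h H  input=h f f $  — expand H -> ε
step 4: stack=$ f H f h  input=h f f $  — match h
step 5: stack=$ f H f  input=f f $  — match f
step 6: stack=$ f H  input=f $  — expand H -> ε
Stack after step 6: $ f (top = f).

f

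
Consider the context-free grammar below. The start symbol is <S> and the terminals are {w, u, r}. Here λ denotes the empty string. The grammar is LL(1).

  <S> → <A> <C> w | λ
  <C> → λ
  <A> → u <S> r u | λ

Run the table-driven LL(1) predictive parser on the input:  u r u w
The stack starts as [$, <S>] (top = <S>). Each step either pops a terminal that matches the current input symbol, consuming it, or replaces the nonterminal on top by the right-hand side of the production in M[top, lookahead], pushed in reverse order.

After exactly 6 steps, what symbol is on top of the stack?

<C>

     Stack              Input      Action
  1  $ <S>              u r u w $  expand <S> → <A> <C> w
  2  $ w <C> <A>        u r u w $  expand <A> → u <S> r u
  3  $ w <C> u r <S> u  u r u w $  match u
  4  $ w <C> u r <S>    r u w $    expand <S> → λ
  5  $ w <C> u r        r u w $    match r
  6  $ w <C> u          u w $      match u
Stack after step 6: $ w <C> (top = <C>).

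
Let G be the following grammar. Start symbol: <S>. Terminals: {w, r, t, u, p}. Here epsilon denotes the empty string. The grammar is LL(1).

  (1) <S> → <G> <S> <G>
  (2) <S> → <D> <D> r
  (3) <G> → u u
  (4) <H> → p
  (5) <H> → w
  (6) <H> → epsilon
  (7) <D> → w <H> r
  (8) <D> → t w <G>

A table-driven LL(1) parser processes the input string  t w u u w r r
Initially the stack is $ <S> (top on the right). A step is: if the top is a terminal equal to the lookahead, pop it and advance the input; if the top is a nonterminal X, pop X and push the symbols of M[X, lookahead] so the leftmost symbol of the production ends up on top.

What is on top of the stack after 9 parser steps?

<H>

step 1: stack=$ <S>  input=t w u u w r r $  — expand <S> → <D> <D> r
step 2: stack=$ r <D> <D>  input=t w u u w r r $  — expand <D> → t w <G>
step 3: stack=$ r <D> <G> w t  input=t w u u w r r $  — match t
step 4: stack=$ r <D> <G> w  input=w u u w r r $  — match w
step 5: stack=$ r <D> <G>  input=u u w r r $  — expand <G> → u u
step 6: stack=$ r <D> u u  input=u u w r r $  — match u
step 7: stack=$ r <D> u  input=u w r r $  — match u
step 8: stack=$ r <D>  input=w r r $  — expand <D> → w <H> r
step 9: stack=$ r r <H> w  input=w r r $  — match w
Stack after step 9: $ r r <H> (top = <H>).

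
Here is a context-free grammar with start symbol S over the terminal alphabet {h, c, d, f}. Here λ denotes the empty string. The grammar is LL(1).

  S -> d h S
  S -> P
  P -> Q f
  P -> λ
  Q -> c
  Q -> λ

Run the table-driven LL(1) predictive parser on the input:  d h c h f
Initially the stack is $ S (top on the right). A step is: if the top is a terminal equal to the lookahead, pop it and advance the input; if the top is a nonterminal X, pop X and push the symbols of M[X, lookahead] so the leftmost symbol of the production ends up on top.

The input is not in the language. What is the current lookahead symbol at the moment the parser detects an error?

h

step 1: stack=$ S  input=d h c h f $  — expand S -> d h S
step 2: stack=$ S h d  input=d h c h f $  — match d
step 3: stack=$ S h  input=h c h f $  — match h
step 4: stack=$ S  input=c h f $  — expand S -> P
step 5: stack=$ P  input=c h f $  — expand P -> Q f
step 6: stack=$ f Q  input=c h f $  — expand Q -> c
step 7: stack=$ f c  input=c h f $  — match c
step 8: stack=$ f  input=h f $  — error: top is terminal f but lookahead is h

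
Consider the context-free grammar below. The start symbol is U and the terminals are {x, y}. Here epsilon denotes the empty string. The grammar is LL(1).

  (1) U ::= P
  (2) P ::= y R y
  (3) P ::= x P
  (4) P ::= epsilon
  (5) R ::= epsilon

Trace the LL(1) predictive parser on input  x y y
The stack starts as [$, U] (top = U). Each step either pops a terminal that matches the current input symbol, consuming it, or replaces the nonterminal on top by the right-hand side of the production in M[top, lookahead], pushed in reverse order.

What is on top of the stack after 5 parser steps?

R

     Stack    Input    Action
  1  $ U      x y y $  expand U ::= P
  2  $ P      x y y $  expand P ::= x P
  3  $ P x    x y y $  match x
  4  $ P      y y $    expand P ::= y R y
  5  $ y R y  y y $    match y
Stack after step 5: $ y R (top = R).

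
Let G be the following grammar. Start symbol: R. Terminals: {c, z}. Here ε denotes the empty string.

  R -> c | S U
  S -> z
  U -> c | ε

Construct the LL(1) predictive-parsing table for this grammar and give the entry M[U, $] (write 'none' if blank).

U -> ε

FIRST(S) = {z}
FIRST(U) = {ε, c}
FIRST(R) = {c, z}  (via S U)
FOLLOW(R) includes $ since R is the start symbol.
FOLLOW(R): R appears on no right-hand side. Thus FOLLOW(R) = {$}.
FOLLOW(U): in R->S U, the suffix after U is empty, so FOLLOW(U) ⊇ FOLLOW(R) = {$}. Thus FOLLOW(U) = {$}.
For U -> c: FIRST(c) = {c}, so it goes in M[U, t] for t ∈ {c}.
For U -> ε: FIRST(ε) = {ε}, so it goes in M[U, t] for t ∈ {}; since ε ∈ FIRST, also for every t ∈ FOLLOW(U) = {$}.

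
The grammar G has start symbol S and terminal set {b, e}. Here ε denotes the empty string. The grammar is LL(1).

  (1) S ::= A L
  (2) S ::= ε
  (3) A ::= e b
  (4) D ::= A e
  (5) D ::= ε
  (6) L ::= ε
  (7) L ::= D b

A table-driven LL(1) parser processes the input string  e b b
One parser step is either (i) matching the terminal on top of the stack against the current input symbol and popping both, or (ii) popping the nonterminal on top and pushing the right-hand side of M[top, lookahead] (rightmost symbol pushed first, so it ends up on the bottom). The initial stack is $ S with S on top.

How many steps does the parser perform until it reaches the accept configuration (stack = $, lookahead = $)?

7

step 1: stack=$ S  input=e b b $  — expand S ::= A L
step 2: stack=$ L A  input=e b b $  — expand A ::= e b
step 3: stack=$ L b e  input=e b b $  — match e
step 4: stack=$ L b  input=b b $  — match b
step 5: stack=$ L  input=b $  — expand L ::= D b
step 6: stack=$ b D  input=b $  — expand D ::= ε
step 7: stack=$ b  input=b $  — match b
Accept reached after 7 steps.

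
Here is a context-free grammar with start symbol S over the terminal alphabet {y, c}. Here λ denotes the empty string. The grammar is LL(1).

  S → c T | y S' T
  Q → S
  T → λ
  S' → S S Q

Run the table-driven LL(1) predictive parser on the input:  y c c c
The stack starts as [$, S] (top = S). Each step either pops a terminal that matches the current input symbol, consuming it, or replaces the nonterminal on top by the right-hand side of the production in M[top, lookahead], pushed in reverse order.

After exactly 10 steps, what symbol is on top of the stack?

S

      Stack        Input      Action
   1  $ S          y c c c $  expand S → y S' T
   2  $ T S' y     y c c c $  match y
   3  $ T S'       c c c $    expand S' → S S Q
   4  $ T Q S S    c c c $    expand S → c T
   5  $ T Q S T c  c c c $    match c
   6  $ T Q S T    c c $      expand T → λ
   7  $ T Q S      c c $      expand S → c T
   8  $ T Q T c    c c $      match c
   9  $ T Q T      c $        expand T → λ
  10  $ T Q        c $        expand Q → S
Stack after step 10: $ T S (top = S).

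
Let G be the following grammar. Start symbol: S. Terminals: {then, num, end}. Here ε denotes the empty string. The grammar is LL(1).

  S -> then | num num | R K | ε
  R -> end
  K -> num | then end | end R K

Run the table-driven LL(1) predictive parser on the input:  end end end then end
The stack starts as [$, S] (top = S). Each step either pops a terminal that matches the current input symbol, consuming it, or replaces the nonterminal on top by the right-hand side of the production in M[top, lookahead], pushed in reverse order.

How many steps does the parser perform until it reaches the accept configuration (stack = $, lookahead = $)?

      Stack       Input                   Action
   1  $ S         end end end then end $  expand S -> R K
   2  $ K R       end end end then end $  expand R -> end
   3  $ K end     end end end then end $  match end
   4  $ K         end end then end $      expand K -> end R K
   5  $ K R end   end end then end $      match end
   6  $ K R       end then end $          expand R -> end
   7  $ K end     end then end $          match end
   8  $ K         then end $              expand K -> then end
   9  $ end then  then end $              match then
  10  $ end       end $                   match end
Accept reached after 10 steps.

10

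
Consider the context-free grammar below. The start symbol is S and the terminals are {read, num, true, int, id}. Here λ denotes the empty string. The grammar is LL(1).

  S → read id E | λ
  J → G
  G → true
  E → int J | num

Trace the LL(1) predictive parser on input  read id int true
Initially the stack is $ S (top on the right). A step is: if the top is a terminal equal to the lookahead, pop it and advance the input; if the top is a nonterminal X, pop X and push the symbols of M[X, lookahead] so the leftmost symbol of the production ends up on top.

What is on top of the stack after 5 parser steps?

J

step 1: stack=$ S  input=read id int true $  — expand S → read id E
step 2: stack=$ E id read  input=read id int true $  — match read
step 3: stack=$ E id  input=id int true $  — match id
step 4: stack=$ E  input=int true $  — expand E → int J
step 5: stack=$ J int  input=int true $  — match int
Stack after step 5: $ J (top = J).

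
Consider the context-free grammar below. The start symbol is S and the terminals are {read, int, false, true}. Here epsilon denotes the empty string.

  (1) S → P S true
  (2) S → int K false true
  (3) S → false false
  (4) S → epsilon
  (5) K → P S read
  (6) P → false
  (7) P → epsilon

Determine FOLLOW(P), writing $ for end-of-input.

{false, int, read, true}

FIRST(P): from P→false we get {false}; from P→epsilon we get {epsilon}. So FIRST(P) = {epsilon, false}.
FIRST(S): from S→P S true we get {false, int, true}; from S→int K false true we get {int}; from S→false false we get {false}; from S→epsilon we get {epsilon}. So FIRST(S) = {epsilon, false, int, true}.
FIRST(K): from K→P S read we get {false, int, read, true}. So FIRST(K) = {false, int, read, true}.
FOLLOW(S) includes $ since S is the start symbol.
FOLLOW(S): in S→P S true, S is followed by true with FIRST {true}; in K→P S read, S is followed by read with FIRST {read}. Thus FOLLOW(S) = {$, read, true}.
FOLLOW(K): in S→int K false true, K is followed by false true with FIRST {false}. Thus FOLLOW(K) = {false}.
FOLLOW(P): in S→P S true, P is followed by S true with FIRST {false, int, true}; in K→P S read, P is followed by S read with FIRST {false, int, read, true}. Thus FOLLOW(P) = {false, int, read, true}.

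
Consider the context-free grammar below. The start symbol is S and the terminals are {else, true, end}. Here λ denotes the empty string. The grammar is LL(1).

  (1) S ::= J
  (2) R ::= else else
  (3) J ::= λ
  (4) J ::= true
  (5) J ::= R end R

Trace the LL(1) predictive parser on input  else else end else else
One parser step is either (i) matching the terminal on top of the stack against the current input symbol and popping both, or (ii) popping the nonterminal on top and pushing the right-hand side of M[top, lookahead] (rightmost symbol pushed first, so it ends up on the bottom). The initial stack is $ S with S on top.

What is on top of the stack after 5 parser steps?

end

     Stack              Input                      Action
  1  $ S                else else end else else $  expand S ::= J
  2  $ J                else else end else else $  expand J ::= R end R
  3  $ R end R          else else end else else $  expand R ::= else else
  4  $ R end else else  else else end else else $  match else
  5  $ R end else       else end else else $       match else
Stack after step 5: $ R end (top = end).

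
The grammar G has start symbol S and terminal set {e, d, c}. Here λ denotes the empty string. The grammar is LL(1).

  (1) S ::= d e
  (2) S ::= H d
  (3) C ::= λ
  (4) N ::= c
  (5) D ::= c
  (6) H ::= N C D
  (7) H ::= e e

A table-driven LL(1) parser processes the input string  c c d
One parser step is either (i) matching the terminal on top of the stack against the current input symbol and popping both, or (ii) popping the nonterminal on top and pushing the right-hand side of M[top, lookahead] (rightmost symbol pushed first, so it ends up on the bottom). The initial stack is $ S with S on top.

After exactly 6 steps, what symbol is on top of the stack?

step 1: stack=$ S  input=c c d $  — expand S ::= H d
step 2: stack=$ d H  input=c c d $  — expand H ::= N C D
step 3: stack=$ d D C N  input=c c d $  — expand N ::= c
step 4: stack=$ d D C c  input=c c d $  — match c
step 5: stack=$ d D C  input=c d $  — expand C ::= λ
step 6: stack=$ d D  input=c d $  — expand D ::= c
Stack after step 6: $ d c (top = c).

c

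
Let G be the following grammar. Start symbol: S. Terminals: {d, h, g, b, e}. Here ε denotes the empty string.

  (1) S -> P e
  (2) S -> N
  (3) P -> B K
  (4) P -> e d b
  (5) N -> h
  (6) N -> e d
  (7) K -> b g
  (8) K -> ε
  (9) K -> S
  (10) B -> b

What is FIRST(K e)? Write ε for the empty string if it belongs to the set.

{b, e, h}

FIRST(N) = {e, h}
FIRST(B) = {b}
FIRST(P) = {b, e}  (via B K)
FIRST(S) = {b, e, h}  (via P e, N)
FIRST(K) = {ε, b, e, h}  (via S)
FIRST(K e): take FIRST of each symbol in turn, carrying on past any symbol whose FIRST contains ε; result {b, e, h}.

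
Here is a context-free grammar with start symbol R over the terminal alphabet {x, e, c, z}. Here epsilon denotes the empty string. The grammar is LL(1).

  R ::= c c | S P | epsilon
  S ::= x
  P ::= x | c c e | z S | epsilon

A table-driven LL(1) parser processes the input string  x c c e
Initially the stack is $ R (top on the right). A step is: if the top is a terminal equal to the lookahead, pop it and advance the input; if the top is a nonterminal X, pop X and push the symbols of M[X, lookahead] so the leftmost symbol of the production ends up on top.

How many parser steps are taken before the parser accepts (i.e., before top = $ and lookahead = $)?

7

step 1: stack=$ R  input=x c c e $  — expand R ::= S P
step 2: stack=$ P S  input=x c c e $  — expand S ::= x
step 3: stack=$ P x  input=x c c e $  — match x
step 4: stack=$ P  input=c c e $  — expand P ::= c c e
step 5: stack=$ e c c  input=c c e $  — match c
step 6: stack=$ e c  input=c e $  — match c
step 7: stack=$ e  input=e $  — match e
Accept reached after 7 steps.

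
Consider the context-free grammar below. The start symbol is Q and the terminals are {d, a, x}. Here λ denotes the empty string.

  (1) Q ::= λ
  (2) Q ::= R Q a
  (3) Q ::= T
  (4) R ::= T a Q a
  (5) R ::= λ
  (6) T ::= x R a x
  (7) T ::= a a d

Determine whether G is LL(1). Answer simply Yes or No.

FIRST(Q) = {λ, a, x}
FIRST(R) = {λ, a, x}
FIRST(T) = {a, x}
FOLLOW(Q) = {$, a}
FOLLOW(R) = {a, x}
FOLLOW(T) = {$, a}
Cell M[Q, a] receives both Q ::= λ and Q ::= R Q a and Q ::= T — the grammar is not LL(1).

No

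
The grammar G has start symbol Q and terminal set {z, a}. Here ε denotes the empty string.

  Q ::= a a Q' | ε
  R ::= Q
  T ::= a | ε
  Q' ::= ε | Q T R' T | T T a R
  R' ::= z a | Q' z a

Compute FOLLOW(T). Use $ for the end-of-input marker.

FIRST(Q) = {ε, a}
FIRST(T) = {ε, a}
FIRST(R) = {ε, a}  (via Q)
FIRST(Q') = {ε, a, z}  (via Q T R' T, T T a R)
FIRST(R') = {a, z}  (via Q' z a)
FOLLOW(Q) includes $ since Q is the start symbol.
FOLLOW(Q): in R::=Q, the suffix after Q is empty, so FOLLOW(Q) ⊇ FOLLOW(R) = {$, a, z}; in Q'::=Q T R' T, Q is followed by T R' T with FIRST {a, z}. Thus FOLLOW(Q) = {$, a, z}.
FOLLOW(Q'): in Q::=a a Q', the suffix after Q' is empty, so FOLLOW(Q') ⊇ FOLLOW(Q) = {$, a, z}; in R'::=Q' z a, Q' is followed by z a with FIRST {z}. Thus FOLLOW(Q') = {$, a, z}.
FOLLOW(R): in Q'::=T T a R, the suffix after R is empty, so FOLLOW(R) ⊇ FOLLOW(Q') = {$, a, z}. Thus FOLLOW(R) = {$, a, z}.
FOLLOW(T): in Q'::=Q T R' T (occurrence 1), T is followed by R' T with FIRST {a, z}; in Q'::=Q T R' T (occurrence 2), the suffix after T is empty, so FOLLOW(T) ⊇ FOLLOW(Q') = {$, a, z}; in Q'::=T T a R (occurrence 1), T is followed by T a R with FIRST {a}; in Q'::=T T a R (occurrence 2), T is followed by a R with FIRST {a}. Thus FOLLOW(T) = {$, a, z}.
FOLLOW(R'): in Q'::=Q T R' T, R' is followed by T with FIRST {ε, a}; in Q'::=Q T R' T, the suffix after R' is nullable, so FOLLOW(R') ⊇ FOLLOW(Q') = {$, a, z}. Thus FOLLOW(R') = {$, a, z}.

{$, a, z}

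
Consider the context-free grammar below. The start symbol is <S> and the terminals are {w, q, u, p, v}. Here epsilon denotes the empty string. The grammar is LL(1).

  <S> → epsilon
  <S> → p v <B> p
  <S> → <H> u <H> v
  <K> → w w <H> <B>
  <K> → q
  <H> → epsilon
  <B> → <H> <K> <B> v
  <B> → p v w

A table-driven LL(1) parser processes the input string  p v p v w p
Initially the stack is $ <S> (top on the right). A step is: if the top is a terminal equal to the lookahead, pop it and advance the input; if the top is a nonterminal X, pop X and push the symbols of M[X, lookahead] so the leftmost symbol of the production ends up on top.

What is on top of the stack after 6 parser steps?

step 1: stack=$ <S>  input=p v p v w p $  — expand <S> → p v <B> p
step 2: stack=$ p <B> v p  input=p v p v w p $  — match p
step 3: stack=$ p <B> v  input=v p v w p $  — match v
step 4: stack=$ p <B>  input=p v w p $  — expand <B> → p v w
step 5: stack=$ p w v p  input=p v w p $  — match p
step 6: stack=$ p w v  input=v w p $  — match v
Stack after step 6: $ p w (top = w).

w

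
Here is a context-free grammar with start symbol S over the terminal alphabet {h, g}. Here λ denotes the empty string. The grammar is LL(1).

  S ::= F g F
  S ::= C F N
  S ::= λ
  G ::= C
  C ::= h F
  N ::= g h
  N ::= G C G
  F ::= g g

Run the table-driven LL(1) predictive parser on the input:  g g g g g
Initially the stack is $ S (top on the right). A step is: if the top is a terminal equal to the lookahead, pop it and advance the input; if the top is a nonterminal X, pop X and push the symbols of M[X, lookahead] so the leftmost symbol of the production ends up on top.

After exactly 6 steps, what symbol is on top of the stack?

step 1: stack=$ S  input=g g g g g $  — expand S ::= F g F
step 2: stack=$ F g F  input=g g g g g $  — expand F ::= g g
step 3: stack=$ F g g g  input=g g g g g $  — match g
step 4: stack=$ F g g  input=g g g g $  — match g
step 5: stack=$ F g  input=g g g $  — match g
step 6: stack=$ F  input=g g $  — expand F ::= g g
Stack after step 6: $ g g (top = g).

g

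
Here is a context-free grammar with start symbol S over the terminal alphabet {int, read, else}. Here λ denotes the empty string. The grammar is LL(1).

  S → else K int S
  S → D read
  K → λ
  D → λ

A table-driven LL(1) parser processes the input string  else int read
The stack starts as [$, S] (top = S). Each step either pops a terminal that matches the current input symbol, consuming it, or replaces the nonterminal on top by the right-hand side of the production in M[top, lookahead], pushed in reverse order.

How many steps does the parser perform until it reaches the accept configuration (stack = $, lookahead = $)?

7

step 1: stack=$ S  input=else int read $  — expand S → else K int S
step 2: stack=$ S int K else  input=else int read $  — match else
step 3: stack=$ S int K  input=int read $  — expand K → λ
step 4: stack=$ S int  input=int read $  — match int
step 5: stack=$ S  input=read $  — expand S → D read
step 6: stack=$ read D  input=read $  — expand D → λ
step 7: stack=$ read  input=read $  — match read
Accept reached after 7 steps.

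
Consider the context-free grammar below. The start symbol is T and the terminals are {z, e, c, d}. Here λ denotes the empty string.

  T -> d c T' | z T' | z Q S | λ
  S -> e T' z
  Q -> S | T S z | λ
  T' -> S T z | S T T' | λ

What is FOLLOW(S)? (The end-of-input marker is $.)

FIRST(T) = {λ, d, z}
FIRST(S) = {e}
FIRST(Q) = {λ, d, e, z}  (via S, T S z)
FIRST(T') = {λ, e}  (via S T z, S T T')
FOLLOW(T) includes $ since T is the start symbol.
FOLLOW(Q): in T->z Q S, Q is followed by S with FIRST {e}. Thus FOLLOW(Q) = {e}.
FOLLOW(T): in Q->T S z, T is followed by S z with FIRST {e}; in T'->S T z, T is followed by z with FIRST {z}; in T'->S T T', T is followed by T' with FIRST {λ, e}; in T'->S T T', the suffix after T is nullable, so FOLLOW(T) ⊇ FOLLOW(T') = {$, e, z}. Thus FOLLOW(T) = {$, e, z}.
FOLLOW(T'): in T->d c T', the suffix after T' is empty, so FOLLOW(T') ⊇ FOLLOW(T) = {$, e, z}; in T->z T', the suffix after T' is empty, so FOLLOW(T') ⊇ FOLLOW(T) = {$, e, z}; in S->e T' z, T' is followed by z with FIRST {z}; in T'->S T T', the suffix after T' is empty (adds nothing new). Thus FOLLOW(T') = {$, e, z}.
FOLLOW(S): in T->z Q S, the suffix after S is empty, so FOLLOW(S) ⊇ FOLLOW(T) = {$, e, z}; in Q->S, the suffix after S is empty, so FOLLOW(S) ⊇ FOLLOW(Q) = {e}; in Q->T S z, S is followed by z with FIRST {z}; in T'->S T z, S is followed by T z with FIRST {d, z}; in T'->S T T', S is followed by T T' with FIRST {λ, d, e, z}; in T'->S T T', the suffix after S is nullable, so FOLLOW(S) ⊇ FOLLOW(T') = {$, e, z}. Thus FOLLOW(S) = {$, d, e, z}.

{$, d, e, z}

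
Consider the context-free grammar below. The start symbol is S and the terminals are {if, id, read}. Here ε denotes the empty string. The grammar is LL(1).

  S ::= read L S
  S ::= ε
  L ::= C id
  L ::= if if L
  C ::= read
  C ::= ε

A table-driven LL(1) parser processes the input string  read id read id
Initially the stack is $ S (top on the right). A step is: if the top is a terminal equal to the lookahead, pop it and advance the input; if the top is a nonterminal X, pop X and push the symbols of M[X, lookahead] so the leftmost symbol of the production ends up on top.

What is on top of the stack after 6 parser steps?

read

step 1: stack=$ S  input=read id read id $  — expand S ::= read L S
step 2: stack=$ S L read  input=read id read id $  — match read
step 3: stack=$ S L  input=id read id $  — expand L ::= C id
step 4: stack=$ S id C  input=id read id $  — expand C ::= ε
step 5: stack=$ S id  input=id read id $  — match id
step 6: stack=$ S  input=read id $  — expand S ::= read L S
Stack after step 6: $ S L read (top = read).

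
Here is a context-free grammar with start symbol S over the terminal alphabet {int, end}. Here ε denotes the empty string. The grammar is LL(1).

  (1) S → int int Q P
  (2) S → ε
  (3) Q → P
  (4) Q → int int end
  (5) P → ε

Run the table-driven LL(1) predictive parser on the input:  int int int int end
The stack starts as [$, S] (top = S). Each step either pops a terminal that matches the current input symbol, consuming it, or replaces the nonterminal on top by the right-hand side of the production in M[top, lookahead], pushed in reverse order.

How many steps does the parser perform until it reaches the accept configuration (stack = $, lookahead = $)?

8

     Stack            Input                  Action
  1  $ S              int int int int end $  expand S → int int Q P
  2  $ P Q int int    int int int int end $  match int
  3  $ P Q int        int int int end $      match int
  4  $ P Q            int int end $          expand Q → int int end
  5  $ P end int int  int int end $          match int
  6  $ P end int      int end $              match int
  7  $ P end          end $                  match end
  8  $ P              $                      expand P → ε
Accept reached after 8 steps.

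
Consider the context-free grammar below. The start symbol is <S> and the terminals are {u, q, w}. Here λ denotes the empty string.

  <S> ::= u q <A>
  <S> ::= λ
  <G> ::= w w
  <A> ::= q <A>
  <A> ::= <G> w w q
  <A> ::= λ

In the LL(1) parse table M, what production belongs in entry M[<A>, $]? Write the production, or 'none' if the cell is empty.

<A> ::= λ

FIRST(<S>) = {λ, u}
FIRST(<G>) = {w}
FIRST(<A>) = {λ, q, w}  (via <G> w w q)
FOLLOW(<S>) includes $ since <S> is the start symbol.
FOLLOW(<S>): <S> appears on no right-hand side. Thus FOLLOW(<S>) = {$}.
FOLLOW(<A>): in <S>::=u q <A>, the suffix after <A> is empty, so FOLLOW(<A>) ⊇ FOLLOW(<S>) = {$}; in <A>::=q <A>, the suffix after <A> is empty (adds nothing new). Thus FOLLOW(<A>) = {$}.
For <A> ::= q <A>: FIRST(q <A>) = {q}, so it goes in M[<A>, t] for t ∈ {q}.
For <A> ::= <G> w w q: FIRST(<G> w w q) = {w}, so it goes in M[<A>, t] for t ∈ {w}.
For <A> ::= λ: FIRST(λ) = {λ}, so it goes in M[<A>, t] for t ∈ {}; since λ ∈ FIRST, also for every t ∈ FOLLOW(<A>) = {$}.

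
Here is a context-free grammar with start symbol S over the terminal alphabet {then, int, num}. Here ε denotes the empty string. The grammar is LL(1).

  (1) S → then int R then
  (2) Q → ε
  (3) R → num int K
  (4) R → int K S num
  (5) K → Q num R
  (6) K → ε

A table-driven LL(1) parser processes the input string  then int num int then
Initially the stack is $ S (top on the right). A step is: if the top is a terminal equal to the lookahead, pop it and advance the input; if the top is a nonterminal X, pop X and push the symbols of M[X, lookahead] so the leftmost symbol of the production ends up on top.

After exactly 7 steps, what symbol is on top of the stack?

     Stack              Input                    Action
  1  $ S                then int num int then $  expand S → then int R then
  2  $ then R int then  then int num int then $  match then
  3  $ then R int       int num int then $       match int
  4  $ then R           num int then $           expand R → num int K
  5  $ then K int num   num int then $           match num
  6  $ then K int       int then $               match int
  7  $ then K           then $                   expand K → ε
Stack after step 7: $ then (top = then).

then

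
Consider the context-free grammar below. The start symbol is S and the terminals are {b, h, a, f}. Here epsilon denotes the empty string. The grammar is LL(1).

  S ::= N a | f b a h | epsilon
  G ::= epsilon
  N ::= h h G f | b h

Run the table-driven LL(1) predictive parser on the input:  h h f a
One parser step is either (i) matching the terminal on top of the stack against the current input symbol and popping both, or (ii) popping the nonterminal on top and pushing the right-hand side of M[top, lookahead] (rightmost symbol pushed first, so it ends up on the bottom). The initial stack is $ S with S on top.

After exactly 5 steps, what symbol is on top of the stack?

step 1: stack=$ S  input=h h f a $  — expand S ::= N a
step 2: stack=$ a N  input=h h f a $  — expand N ::= h h G f
step 3: stack=$ a f G h h  input=h h f a $  — match h
step 4: stack=$ a f G h  input=h f a $  — match h
step 5: stack=$ a f G  input=f a $  — expand G ::= epsilon
Stack after step 5: $ a f (top = f).

f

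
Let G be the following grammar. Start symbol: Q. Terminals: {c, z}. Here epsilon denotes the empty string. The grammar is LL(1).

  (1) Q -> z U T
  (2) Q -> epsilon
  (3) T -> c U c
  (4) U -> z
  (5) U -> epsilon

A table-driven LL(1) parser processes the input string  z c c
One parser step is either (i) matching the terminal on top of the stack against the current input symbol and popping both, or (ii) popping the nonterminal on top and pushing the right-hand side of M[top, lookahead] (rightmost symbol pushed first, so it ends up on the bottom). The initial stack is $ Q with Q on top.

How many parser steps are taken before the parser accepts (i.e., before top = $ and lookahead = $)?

     Stack    Input    Action
  1  $ Q      z c c $  expand Q -> z U T
  2  $ T U z  z c c $  match z
  3  $ T U    c c $    expand U -> epsilon
  4  $ T      c c $    expand T -> c U c
  5  $ c U c  c c $    match c
  6  $ c U    c $      expand U -> epsilon
  7  $ c      c $      match c
Accept reached after 7 steps.

7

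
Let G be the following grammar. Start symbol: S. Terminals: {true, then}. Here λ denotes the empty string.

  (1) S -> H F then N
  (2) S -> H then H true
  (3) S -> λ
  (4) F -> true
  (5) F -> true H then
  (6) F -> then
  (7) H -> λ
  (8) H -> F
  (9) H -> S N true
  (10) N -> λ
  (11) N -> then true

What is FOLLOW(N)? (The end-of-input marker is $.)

FIRST(F) = {then, true}
FIRST(N) = {λ, then}
FIRST(S) = {λ, then, true}  (via H F then N, H then H true)
FIRST(H) = {λ, then, true}  (via F, S N true)
FOLLOW(S) includes $ since S is the start symbol.
FOLLOW(S): in H->S N true, S is followed by N true with FIRST {then, true}. Thus FOLLOW(S) = {$, then, true}.
FOLLOW(H): in S->H F then N, H is followed by F then N with FIRST {then, true}; in S->H then H true (occurrence 1), H is followed by then H true with FIRST {then}; in S->H then H true (occurrence 2), H is followed by true with FIRST {true}; in F->true H then, H is followed by then with FIRST {then}. Thus FOLLOW(H) = {then, true}.
FOLLOW(F): in S->H F then N, F is followed by then N with FIRST {then}; in H->F, the suffix after F is empty, so FOLLOW(F) ⊇ FOLLOW(H) = {then, true}. Thus FOLLOW(F) = {then, true}.
FOLLOW(N): in S->H F then N, the suffix after N is empty, so FOLLOW(N) ⊇ FOLLOW(S) = {$, then, true}; in H->S N true, N is followed by true with FIRST {true}. Thus FOLLOW(N) = {$, then, true}.

{$, then, true}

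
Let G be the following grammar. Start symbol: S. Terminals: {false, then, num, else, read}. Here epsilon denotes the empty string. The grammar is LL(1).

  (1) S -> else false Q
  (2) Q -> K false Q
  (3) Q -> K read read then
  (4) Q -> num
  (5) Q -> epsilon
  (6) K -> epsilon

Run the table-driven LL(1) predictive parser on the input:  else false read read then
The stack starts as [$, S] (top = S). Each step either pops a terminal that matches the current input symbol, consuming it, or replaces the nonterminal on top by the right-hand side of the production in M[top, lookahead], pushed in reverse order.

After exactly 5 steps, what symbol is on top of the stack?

read

step 1: stack=$ S  input=else false read read then $  — expand S -> else false Q
step 2: stack=$ Q false else  input=else false read read then $  — match else
step 3: stack=$ Q false  input=false read read then $  — match false
step 4: stack=$ Q  input=read read then $  — expand Q -> K read read then
step 5: stack=$ then read read K  input=read read then $  — expand K -> epsilon
Stack after step 5: $ then read read (top = read).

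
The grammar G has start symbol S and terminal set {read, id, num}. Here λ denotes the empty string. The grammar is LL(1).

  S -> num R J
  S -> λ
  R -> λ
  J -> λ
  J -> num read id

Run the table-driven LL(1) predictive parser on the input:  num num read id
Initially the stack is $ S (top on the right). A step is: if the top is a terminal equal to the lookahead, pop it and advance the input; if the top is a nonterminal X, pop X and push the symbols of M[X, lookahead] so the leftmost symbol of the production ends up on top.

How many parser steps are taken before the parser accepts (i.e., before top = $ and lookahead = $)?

7

step 1: stack=$ S  input=num num read id $  — expand S -> num R J
step 2: stack=$ J R num  input=num num read id $  — match num
step 3: stack=$ J R  input=num read id $  — expand R -> λ
step 4: stack=$ J  input=num read id $  — expand J -> num read id
step 5: stack=$ id read num  input=num read id $  — match num
step 6: stack=$ id read  input=read id $  — match read
step 7: stack=$ id  input=id $  — match id
Accept reached after 7 steps.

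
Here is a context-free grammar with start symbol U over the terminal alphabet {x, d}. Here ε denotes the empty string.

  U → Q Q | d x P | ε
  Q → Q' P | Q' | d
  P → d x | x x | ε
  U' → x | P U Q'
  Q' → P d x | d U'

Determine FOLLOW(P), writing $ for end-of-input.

FIRST(P): from P→d x we get {d}; from P→x x we get {x}; from P→ε we get {ε}. So FIRST(P) = {ε, d, x}.
FIRST(Q'): from Q'→P d x we get {d, x}; from Q'→d U' we get {d}. So FIRST(Q') = {d, x}.
FIRST(Q): from Q→Q' P we get {d, x}; from Q→Q' we get {d, x}; from Q→d we get {d}. So FIRST(Q) = {d, x}.
FIRST(U): from U→Q Q we get {d, x}; from U→d x P we get {d}; from U→ε we get {ε}. So FIRST(U) = {ε, d, x}.
FIRST(U'): from U'→x we get {x}; from U'→P U Q' we get {d, x}. So FIRST(U') = {d, x}.
FOLLOW(U) includes $ since U is the start symbol.
FOLLOW(U): in U'→P U Q', U is followed by Q' with FIRST {d, x}. Thus FOLLOW(U) = {$, d, x}.
FOLLOW(Q): in U→Q Q (occurrence 1), Q is followed by Q with FIRST {d, x}; in U→Q Q (occurrence 2), the suffix after Q is empty, so FOLLOW(Q) ⊇ FOLLOW(U) = {$, d, x}. Thus FOLLOW(Q) = {$, d, x}.
FOLLOW(P): in U→d x P, the suffix after P is empty, so FOLLOW(P) ⊇ FOLLOW(U) = {$, d, x}; in Q→Q' P, the suffix after P is empty, so FOLLOW(P) ⊇ FOLLOW(Q) = {$, d, x}; in U'→P U Q', P is followed by U Q' with FIRST {d, x}; in Q'→P d x, P is followed by d x with FIRST {d}. Thus FOLLOW(P) = {$, d, x}.
FOLLOW(U'): in Q'→d U', the suffix after U' is empty, so FOLLOW(U') ⊇ FOLLOW(Q') = {$, d, x}. Thus FOLLOW(U') = {$, d, x}.
FOLLOW(Q'): in Q→Q' P, Q' is followed by P with FIRST {ε, d, x}; in Q→Q' P, the suffix after Q' is nullable, so FOLLOW(Q') ⊇ FOLLOW(Q) = {$, d, x}; in Q→Q', the suffix after Q' is empty, so FOLLOW(Q') ⊇ FOLLOW(Q) = {$, d, x}; in U'→P U Q', the suffix after Q' is empty, so FOLLOW(Q') ⊇ FOLLOW(U') = {$, d, x}. Thus FOLLOW(Q') = {$, d, x}.

{$, d, x}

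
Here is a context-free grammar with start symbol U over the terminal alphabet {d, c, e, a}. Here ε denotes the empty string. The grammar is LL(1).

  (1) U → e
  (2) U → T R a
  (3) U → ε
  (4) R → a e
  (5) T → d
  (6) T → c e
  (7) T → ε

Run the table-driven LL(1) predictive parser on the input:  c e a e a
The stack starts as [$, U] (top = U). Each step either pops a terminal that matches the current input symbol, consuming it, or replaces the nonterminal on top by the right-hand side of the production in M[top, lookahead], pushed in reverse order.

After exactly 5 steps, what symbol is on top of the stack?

step 1: stack=$ U  input=c e a e a $  — expand U → T R a
step 2: stack=$ a R T  input=c e a e a $  — expand T → c e
step 3: stack=$ a R e c  input=c e a e a $  — match c
step 4: stack=$ a R e  input=e a e a $  — match e
step 5: stack=$ a R  input=a e a $  — expand R → a e
Stack after step 5: $ a e a (top = a).

a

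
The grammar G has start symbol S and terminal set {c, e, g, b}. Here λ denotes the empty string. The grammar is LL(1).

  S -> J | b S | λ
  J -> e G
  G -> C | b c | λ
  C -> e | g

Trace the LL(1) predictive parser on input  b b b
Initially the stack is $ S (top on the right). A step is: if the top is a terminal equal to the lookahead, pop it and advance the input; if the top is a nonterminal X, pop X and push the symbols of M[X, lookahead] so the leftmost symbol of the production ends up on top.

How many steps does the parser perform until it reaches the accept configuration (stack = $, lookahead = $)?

7

     Stack  Input    Action
  1  $ S    b b b $  expand S -> b S
  2  $ S b  b b b $  match b
  3  $ S    b b $    expand S -> b S
  4  $ S b  b b $    match b
  5  $ S    b $      expand S -> b S
  6  $ S b  b $      match b
  7  $ S    $        expand S -> λ
Accept reached after 7 steps.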